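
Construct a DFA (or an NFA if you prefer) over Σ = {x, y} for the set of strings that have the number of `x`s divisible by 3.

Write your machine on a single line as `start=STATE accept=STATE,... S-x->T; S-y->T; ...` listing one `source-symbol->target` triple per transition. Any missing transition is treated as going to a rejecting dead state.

start=q0; accept=q0; q0-x->q1; q0-y->q0; q1-x->q2; q1-y->q1; q2-x->q0; q2-y->q2

Keep the running count of `x`s modulo 3: each `x` advances along the cycle q0 → q1 → q2 → q0 while other symbols loop. Accept at q0.
3 states suffice.
        x   y  
>* q0   q1  q0 
   q1   q2  q1 
   q2   q0  q2 
(> = start, * = accepting)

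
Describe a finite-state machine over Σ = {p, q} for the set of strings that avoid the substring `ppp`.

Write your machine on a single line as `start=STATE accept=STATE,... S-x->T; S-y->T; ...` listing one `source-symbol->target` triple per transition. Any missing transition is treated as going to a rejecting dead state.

start=s0; accept=s0,s1,s2; s0-p->s1; s0-q->s0; s1-p->s2; s1-q->s0; s2-p->s3; s2-q->s0; s3-p->s3; s3-q->s3

This is the complement of 'contains `ppp`'. Use the same substring-matching states — s0 through s3 holding how much of `ppp` has just been matched — but flip the accepting set: everything except the trap s3 accepts.
        p   q  
>* s0   s1  s0 
 * s1   s2  s0 
 * s2   s3  s0 
   s3   s3  s3 
(> = start, * = accepting)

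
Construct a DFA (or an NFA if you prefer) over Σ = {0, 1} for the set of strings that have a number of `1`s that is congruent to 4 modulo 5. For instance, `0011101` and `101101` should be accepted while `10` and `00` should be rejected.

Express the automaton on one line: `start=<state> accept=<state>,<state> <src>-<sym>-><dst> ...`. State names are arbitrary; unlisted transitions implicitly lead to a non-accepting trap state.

The only thing that matters is how many `1`s have appeared, reduced mod 5. Use one state per residue: q0 for 0, …, q4 for 4. Reading `1` moves to the next residue; anything else stays put. q4 is accepting.
5 states suffice.
        0   1  
>  q0   q0  q1 
   q1   q1  q2 
   q2   q2  q3 
   q3   q3  q4 
 * q4   q4  q0 
(> = start, * = accepting)

start=q0 accept=q4 q0-0->q0 q0-1->q1 q1-0->q1 q1-1->q2 q2-0->q2 q2-1->q3 q3-0->q3 q3-1->q4 q4-0->q4 q4-1->q0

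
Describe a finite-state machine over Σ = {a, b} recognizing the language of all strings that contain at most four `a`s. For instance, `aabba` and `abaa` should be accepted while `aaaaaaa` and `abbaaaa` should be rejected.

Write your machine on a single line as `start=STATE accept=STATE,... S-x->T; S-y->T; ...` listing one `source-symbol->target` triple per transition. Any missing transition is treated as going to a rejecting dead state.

start=q0; accept=q0,q1,q2,q3,q4; q0-a->q1; q0-b->q0; q1-a->q2; q1-b->q1; q2-a->q3; q2-b->q2; q3-a->q4; q3-b->q3; q4-a->q5; q4-b->q4; q5-a->q5; q5-b->q5

Count `a`s, saturating at 5: states q0 through q4 mean 0 through 4 `a`s seen; q5 means more than 4. Each `a` increments (capped at q5); other symbols loop. Accept from {q0, q1, q2, q3, q4}.
        a   b  
>* q0   q1  q0 
 * q1   q2  q1 
 * q2   q3  q2 
 * q3   q4  q3 
 * q4   q5  q4 
   q5   q5  q5 
(> = start, * = accepting)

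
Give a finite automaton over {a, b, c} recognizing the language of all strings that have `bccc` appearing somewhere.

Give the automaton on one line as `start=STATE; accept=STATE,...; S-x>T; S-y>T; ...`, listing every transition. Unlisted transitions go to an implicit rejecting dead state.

start=q0; accept=q4; q0-a>q0; q0-b>q1; q0-c>q0; q1-a>q0; q1-b>q1; q1-c>q2; q2-a>q0; q2-b>q1; q2-c>q3; q3-a>q0; q3-b>q1; q3-c>q4; q4-a>q4; q4-b>q4; q4-c>q4

States q0..q3 record the length of the longest prefix of `bccc` that matches the current input suffix. Reaching q4 means `bccc` has been seen, and we stay there forever. Accept from q4.
        a   b   c  
>  q0   q0  q1  q0 
   q1   q0  q1  q2 
   q2   q0  q1  q3 
   q3   q0  q1  q4 
 * q4   q4  q4  q4 
(> = start, * = accepting)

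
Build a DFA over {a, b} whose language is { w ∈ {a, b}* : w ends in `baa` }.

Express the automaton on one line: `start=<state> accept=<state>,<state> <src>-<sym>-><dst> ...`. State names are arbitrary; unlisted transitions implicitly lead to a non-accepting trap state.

Let each state record the length of the longest suffix of the input read so far that is also a prefix of `baa`. s1 means the last symbol is `b`; s2 means the last 2 symbols are `ba`; s3 means the last 3 symbols are `baa`. Accept only at s3, where the string currently ends in `baa`.
        a   b  
>  s0   s0  s1 
   s1   s2  s1 
   s2   s3  s1 
 * s3   s0  s1 
(> = start, * = accepting)

start=s0 accept=s3 s0-a->s0 s0-b->s1 s1-a->s2 s1-b->s1 s2-a->s3 s2-b->s1 s3-a->s0 s3-b->s1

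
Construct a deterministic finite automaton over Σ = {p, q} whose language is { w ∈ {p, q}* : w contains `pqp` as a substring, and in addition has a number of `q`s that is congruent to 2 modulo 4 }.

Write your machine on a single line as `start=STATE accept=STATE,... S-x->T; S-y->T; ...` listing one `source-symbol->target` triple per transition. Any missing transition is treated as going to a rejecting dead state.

Build one automaton per condition and run them in lockstep. One (4 states) tracks whether and how much of `pqp` has been seen; the other (4 states) tracks the count of `q`s modulo 4. Each combined state is a pair, one component from each; accept when both components accept.
16 states suffice.
          p    q  
>  s0     s1   s2 
   s1     s1   s3 
   s2     s4   s5 
   s3     s6   s5 
   s4     s4   s7 
   s5     s8   s9 
   s6     s6  s10 
   s7    s10   s9 
   s8     s8  s11 
   s9    s12   s0 
 * s10   s10  s13 
   s11   s13   s0 
   s12   s12  s14 
   s13   s13  s15 
   s14   s15   s2 
   s15   s15   s6 
(> = start, * = accepting)

start=s0; accept=s10; s0-p->s1; s0-q->s2; s1-p->s1; s1-q->s3; s2-p->s4; s2-q->s5; s3-p->s6; s3-q->s5; s4-p->s4; s4-q->s7; s5-p->s8; s5-q->s9; s6-p->s6; s6-q->s10; s7-p->s10; s7-q->s9; s8-p->s8; s8-q->s11; s9-p->s12; s9-q->s0; s10-p->s10; s10-q->s13; s11-p->s13; s11-q->s0; s12-p->s12; s12-q->s14; s13-p->s13; s13-q->s15; s14-p->s15; s14-q->s2; s15-p->s15; s15-q->s6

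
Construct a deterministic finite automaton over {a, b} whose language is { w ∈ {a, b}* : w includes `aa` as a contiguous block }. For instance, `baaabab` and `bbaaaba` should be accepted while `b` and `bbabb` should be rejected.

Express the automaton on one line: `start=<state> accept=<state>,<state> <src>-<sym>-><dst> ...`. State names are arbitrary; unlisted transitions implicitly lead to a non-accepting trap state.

Track how much of `aa` has been matched so far: state s0 is no progress, s2 is the absorbing accept state reached once `aa` has occurred. Intermediate states record partial matches; on a mismatch, fall back to the longest reusable overlap.
With 3 states:
        a   b  
>  s0   s1  s0 
   s1   s2  s0 
 * s2   s2  s2 
(> = start, * = accepting)

start=s0 accept=s2 s0-a->s1 s0-b->s0 s1-a->s2 s1-b->s0 s2-a->s2 s2-b->s2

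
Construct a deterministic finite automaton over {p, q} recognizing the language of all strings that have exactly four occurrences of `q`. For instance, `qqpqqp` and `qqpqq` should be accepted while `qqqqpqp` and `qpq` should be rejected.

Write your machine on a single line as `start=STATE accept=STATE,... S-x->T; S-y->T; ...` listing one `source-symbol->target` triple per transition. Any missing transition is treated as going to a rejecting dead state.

start=A; accept=E; A-p->A; A-q->B; B-p->B; B-q->C; C-p->C; C-q->D; D-p->D; D-q->E; E-p->E; E-q->F; F-p->F; F-q->F

Only the number of `q`s matters, and only up to 5. Make a chain A → B → C → D → E → F advanced by each `q` (with F absorbing); every other symbol self-loops. The accepting set is {E}.
       p  q 
>  A   A  B 
   B   B  C 
   C   C  D 
   D   D  E 
 * E   E  F 
   F   F  F 
(> = start, * = accepting)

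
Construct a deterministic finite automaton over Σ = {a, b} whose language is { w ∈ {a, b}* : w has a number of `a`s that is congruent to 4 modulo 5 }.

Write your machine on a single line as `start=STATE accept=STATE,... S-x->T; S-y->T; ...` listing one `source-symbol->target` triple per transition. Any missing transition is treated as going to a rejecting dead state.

The only thing that matters is how many `a`s have appeared, reduced mod 5. Use one state per residue: S0 for 0, …, S4 for 4. Reading `a` moves to the next residue; anything else stays put. S4 is accepting.
        a   b  
>  S0   S1  S0 
   S1   S2  S1 
   S2   S3  S2 
   S3   S4  S3 
 * S4   S0  S4 
(> = start, * = accepting)

start=S0; accept=S4; S0-a->S1; S0-b->S0; S1-a->S2; S1-b->S1; S2-a->S3; S2-b->S2; S3-a->S4; S3-b->S3; S4-a->S0; S4-b->S4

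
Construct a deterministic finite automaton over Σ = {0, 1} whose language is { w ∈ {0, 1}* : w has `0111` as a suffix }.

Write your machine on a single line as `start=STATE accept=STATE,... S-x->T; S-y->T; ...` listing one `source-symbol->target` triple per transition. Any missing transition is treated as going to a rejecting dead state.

Let each state record the length of the longest suffix of the input read so far that is also a prefix of `0111`. S1 means the last symbol is `0`; S2 means the last 2 symbols are `01`; S3 means the last 3 symbols are `011`; S4 means the last 4 symbols are `0111`. Accept only at S4, where the string currently ends in `0111`.
With 5 states:
        0   1  
>  S0   S1  S0 
   S1   S1  S2 
   S2   S1  S3 
   S3   S1  S4 
 * S4   S1  S0 
(> = start, * = accepting)

start=S0; accept=S4; S0-0->S1; S0-1->S0; S1-0->S1; S1-1->S2; S2-0->S1; S2-1->S3; S3-0->S1; S3-1->S4; S4-0->S1; S4-1->S0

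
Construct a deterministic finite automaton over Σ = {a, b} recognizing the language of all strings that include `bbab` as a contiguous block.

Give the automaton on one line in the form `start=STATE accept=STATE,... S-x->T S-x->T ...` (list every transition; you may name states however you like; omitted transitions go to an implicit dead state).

start=q0 accept=q4 q0-a->q0 q0-b->q1 q1-a->q0 q1-b->q2 q2-a->q3 q2-b->q2 q3-a->q0 q3-b->q4 q4-a->q4 q4-b->q4

Track how much of `bbab` has been matched so far: state q0 is no progress, q4 is the absorbing accept state reached once `bbab` has occurred. Intermediate states record partial matches; on a mismatch, fall back to the longest reusable overlap.
With 5 states:
        a   b  
>  q0   q0  q1 
   q1   q0  q2 
   q2   q3  q2 
   q3   q0  q4 
 * q4   q4  q4 
(> = start, * = accepting)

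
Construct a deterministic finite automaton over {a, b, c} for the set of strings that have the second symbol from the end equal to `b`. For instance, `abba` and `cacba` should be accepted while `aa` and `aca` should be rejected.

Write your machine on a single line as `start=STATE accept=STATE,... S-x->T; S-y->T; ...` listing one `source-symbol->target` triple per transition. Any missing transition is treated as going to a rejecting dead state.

Because acceptance depends on a position counted from the end, the machine has to buffer the most recent 2 symbols. Make each state the string of the last up-to-2 symbols read; on input `x` shift the window left and append `x`. Accept when the buffered window has length 2 and begins with `b`.
With 13 states:
          a    b    c  
>  q0     q1   q2   q3 
   q1     q4   q5   q6 
   q2     q7   q8   q9 
   q3    q10  q11  q12 
   q4     q4   q5   q6 
   q5     q7   q8   q9 
   q6    q10  q11  q12 
 * q7     q4   q5   q6 
 * q8     q7   q8   q9 
 * q9    q10  q11  q12 
   q10    q4   q5   q6 
   q11    q7   q8   q9 
   q12   q10  q11  q12 
(> = start, * = accepting)

start=q0; accept=q7,q8,q9; q0-a->q1; q0-b->q2; q0-c->q3; q1-a->q4; q1-b->q5; q1-c->q6; q2-a->q7; q2-b->q8; q2-c->q9; q3-a->q10; q3-b->q11; q3-c->q12; q4-a->q4; q4-b->q5; q4-c->q6; q5-a->q7; q5-b->q8; q5-c->q9; q6-a->q10; q6-b->q11; q6-c->q12; q7-a->q4; q7-b->q5; q7-c->q6; q8-a->q7; q8-b->q8; q8-c->q9; q9-a->q10; q9-b->q11; q9-c->q12; q10-a->q4; q10-b->q5; q10-c->q6; q11-a->q7; q11-b->q8; q11-c->q9; q12-a->q10; q12-b->q11; q12-c->q12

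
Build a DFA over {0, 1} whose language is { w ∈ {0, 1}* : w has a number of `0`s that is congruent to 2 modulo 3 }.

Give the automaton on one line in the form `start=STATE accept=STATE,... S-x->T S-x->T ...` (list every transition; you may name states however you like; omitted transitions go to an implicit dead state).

start=s0 accept=s2 s0-0->s1 s0-1->s0 s1-0->s2 s1-1->s1 s2-0->s0 s2-1->s2

The only thing that matters is how many `0`s have appeared, reduced mod 3. Use one state per residue: s0 for 0, …, s2 for 2. Reading `0` moves to the next residue; anything else stays put. s2 is accepting.
3 states suffice.
        0   1  
>  s0   s1  s0 
   s1   s2  s1 
 * s2   s0  s2 
(> = start, * = accepting)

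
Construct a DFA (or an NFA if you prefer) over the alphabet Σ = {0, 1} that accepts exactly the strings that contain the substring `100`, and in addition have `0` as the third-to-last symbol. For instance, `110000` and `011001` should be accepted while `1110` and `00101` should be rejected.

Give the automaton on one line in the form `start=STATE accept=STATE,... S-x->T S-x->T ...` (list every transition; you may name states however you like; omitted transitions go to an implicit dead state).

Handle the two conditions separately and then intersect. One (4 states) tracks whether and how much of `100` has been seen; the other (15 states) tracks the last 3 symbols read. Each combined state is a pair, one component from each; accept when both components accept.
A 22-state machine:
       0  1 
>  A   B  C 
   B   D  E 
   C   F  G 
   D   H  I 
   E   J  K 
   F   L  M 
   G   N  O 
   H   H  I 
   I   J  K 
   J   L  M 
   K   N  O 
   L   P  Q 
   M   J  K 
   N   L  M 
   O   N  O 
 * P   P  Q 
 * Q   R  S 
 * R   L  T 
 * S   U  V 
   T   R  S 
   U   L  T 
   V   U  V 
(> = start, * = accepting)

start=A accept=P,Q,R,S A-0->B A-1->C B-0->D B-1->E C-0->F C-1->G D-0->H D-1->I E-0->J E-1->K F-0->L F-1->M G-0->N G-1->O H-0->H H-1->I I-0->J I-1->K J-0->L J-1->M K-0->N K-1->O L-0->P L-1->Q M-0->J M-1->K N-0->L N-1->M O-0->N O-1->O P-0->P P-1->Q Q-0->R Q-1->S R-0->L R-1->T S-0->U S-1->V T-0->R T-1->S U-0->L U-1->T V-0->U V-1->V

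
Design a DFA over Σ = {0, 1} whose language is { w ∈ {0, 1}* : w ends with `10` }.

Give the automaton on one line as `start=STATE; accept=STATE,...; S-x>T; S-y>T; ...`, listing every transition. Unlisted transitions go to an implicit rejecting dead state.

start=A; accept=C; A-0>A; A-1>B; B-0>C; B-1>B; C-0>A; C-1>B

Let each state record the length of the longest suffix of the input read so far that is also a prefix of `10`. B means the last symbol is `1`; C means the last 2 symbols are `10`. Accept only at C, where the string currently ends in `10`.
A 3-state machine:
       0  1 
>  A   A  B 
   B   C  B 
 * C   A  B 
(> = start, * = accepting)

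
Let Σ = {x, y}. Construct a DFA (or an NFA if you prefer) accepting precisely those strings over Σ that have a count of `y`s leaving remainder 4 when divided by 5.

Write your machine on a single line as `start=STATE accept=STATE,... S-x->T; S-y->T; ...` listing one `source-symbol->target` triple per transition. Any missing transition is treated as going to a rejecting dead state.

The only thing that matters is how many `y`s have appeared, reduced mod 5. Use one state per residue: S0 for 0, …, S4 for 4. Reading `y` moves to the next residue; anything else stays put. S4 is accepting.
        x   y  
>  S0   S0  S1 
   S1   S1  S2 
   S2   S2  S3 
   S3   S3  S4 
 * S4   S4  S0 
(> = start, * = accepting)

start=S0; accept=S4; S0-x->S0; S0-y->S1; S1-x->S1; S1-y->S2; S2-x->S2; S2-y->S3; S3-x->S3; S3-y->S4; S4-x->S4; S4-y->S0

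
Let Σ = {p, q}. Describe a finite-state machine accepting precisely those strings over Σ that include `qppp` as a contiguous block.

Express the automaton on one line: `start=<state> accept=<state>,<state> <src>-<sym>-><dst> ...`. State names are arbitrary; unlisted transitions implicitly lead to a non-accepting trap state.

start=A accept=E A-p->A A-q->B B-p->C B-q->B C-p->D C-q->B D-p->E D-q->B E-p->E E-q->E

States A..D record the length of the longest prefix of `qppp` that matches the current input suffix. Reaching E means `qppp` has been seen, and we stay there forever. Accept from E.
       p  q 
>  A   A  B 
   B   C  B 
   C   D  B 
   D   E  B 
 * E   E  E 
(> = start, * = accepting)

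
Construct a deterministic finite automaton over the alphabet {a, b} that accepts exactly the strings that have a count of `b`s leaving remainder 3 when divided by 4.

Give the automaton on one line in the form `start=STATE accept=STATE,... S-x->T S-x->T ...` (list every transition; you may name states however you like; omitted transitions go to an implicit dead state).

start=S0 accept=S3 S0-a->S0 S0-b->S1 S1-a->S1 S1-b->S2 S2-a->S2 S2-b->S3 S3-a->S3 S3-b->S0

Keep the running count of `b`s modulo 4: each `b` advances along the cycle S0 → S1 → S2 → S3 → S0 while other symbols loop. Accept at S3.
        a   b  
>  S0   S0  S1 
   S1   S1  S2 
   S2   S2  S3 
 * S3   S3  S0 
(> = start, * = accepting)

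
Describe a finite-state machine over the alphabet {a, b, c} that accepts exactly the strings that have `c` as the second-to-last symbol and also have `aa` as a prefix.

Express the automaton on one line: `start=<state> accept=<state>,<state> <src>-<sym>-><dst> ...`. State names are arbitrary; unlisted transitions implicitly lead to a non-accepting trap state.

start=S0 accept=S5,S6 S0-a->S1 S0-b->S2 S0-c->S2 S1-a->S3 S1-b->S2 S1-c->S2 S2-a->S2 S2-b->S2 S2-c->S2 S3-a->S3 S3-b->S3 S3-c->S4 S4-a->S5 S4-b->S5 S4-c->S6 S5-a->S3 S5-b->S3 S5-c->S4 S6-a->S5 S6-b->S5 S6-c->S6

Handle the two conditions separately and then intersect. The first has 13 states tracking the last 2 symbols read; the second has 4 states tracking whether the input so far still matches the prefix `aa`. A product state is a pair (one from each), accepting exactly when both do. After merging equivalent states the machine shrinks.
        a   b   c  
>  S0   S1  S2  S2 
   S1   S3  S2  S2 
   S2   S2  S2  S2 
   S3   S3  S3  S4 
   S4   S5  S5  S6 
 * S5   S3  S3  S4 
 * S6   S5  S5  S6 
(> = start, * = accepting)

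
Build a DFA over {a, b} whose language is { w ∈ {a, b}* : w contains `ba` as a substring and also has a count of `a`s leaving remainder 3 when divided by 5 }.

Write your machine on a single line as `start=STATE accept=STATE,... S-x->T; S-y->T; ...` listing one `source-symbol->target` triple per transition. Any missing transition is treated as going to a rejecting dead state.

Run two small machines in parallel and take their product. One (3 states) tracks whether and how much of `ba` has been seen; the other (5 states) tracks the count of `a`s modulo 5. Each combined state is a pair, one component from each; accept when both components accept. Equivalent product states are then merged.
With 11 states:
          a    b  
>  s0     s1   s2 
   s1     s3   s4 
   s2     s4   s2 
   s3     s5   s6 
   s4     s6   s4 
   s5     s7   s8 
   s6     s9   s6 
   s7     s0  s10 
   s8    s10   s8 
 * s9    s10   s9 
   s10    s2  s10 
(> = start, * = accepting)

start=s0; accept=s9; s0-a->s1; s0-b->s2; s1-a->s3; s1-b->s4; s2-a->s4; s2-b->s2; s3-a->s5; s3-b->s6; s4-a->s6; s4-b->s4; s5-a->s7; s5-b->s8; s6-a->s9; s6-b->s6; s7-a->s0; s7-b->s10; s8-a->s10; s8-b->s8; s9-a->s10; s9-b->s9; s10-a->s2; s10-b->s10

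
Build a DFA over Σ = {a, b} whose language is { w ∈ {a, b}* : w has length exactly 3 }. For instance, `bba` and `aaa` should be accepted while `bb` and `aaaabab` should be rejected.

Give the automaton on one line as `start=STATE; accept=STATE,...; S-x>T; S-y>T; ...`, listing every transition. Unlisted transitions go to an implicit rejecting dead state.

We only need to distinguish lengths 0, 1, …, 3, and '>3'. Chain S0 → S1 → S2 → S3 → S4 on every symbol, with S4 looping. Accepting states: {S3}.
5 states suffice.
        a   b  
>  S0   S1  S1 
   S1   S2  S2 
   S2   S3  S3 
 * S3   S4  S4 
   S4   S4  S4 
(> = start, * = accepting)

start=S0; accept=S3; S0-a>S1; S0-b>S1; S1-a>S2; S1-b>S2; S2-a>S3; S2-b>S3; S3-a>S4; S3-b>S4; S4-a>S4; S4-b>S4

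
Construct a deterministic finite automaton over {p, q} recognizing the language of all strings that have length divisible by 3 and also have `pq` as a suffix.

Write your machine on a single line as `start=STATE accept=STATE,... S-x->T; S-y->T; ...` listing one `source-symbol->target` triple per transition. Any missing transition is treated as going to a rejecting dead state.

Run two small machines in parallel and take their product. The first has 3 states tracking the input length modulo 3; the second has 3 states tracking how much of the suffix `pq` has currently been matched. A product state is a pair (one from each), accepting exactly when both do.
        p   q  
>  s0   s1  s2 
   s1   s3  s4 
   s2   s3  s5 
   s3   s6  s7 
   s4   s6  s0 
   s5   s6  s0 
   s6   s1  s8 
 * s7   s1  s2 
   s8   s3  s5 
(> = start, * = accepting)

start=s0; accept=s7; s0-p->s1; s0-q->s2; s1-p->s3; s1-q->s4; s2-p->s3; s2-q->s5; s3-p->s6; s3-q->s7; s4-p->s6; s4-q->s0; s5-p->s6; s5-q->s0; s6-p->s1; s6-q->s8; s7-p->s1; s7-q->s2; s8-p->s3; s8-q->s5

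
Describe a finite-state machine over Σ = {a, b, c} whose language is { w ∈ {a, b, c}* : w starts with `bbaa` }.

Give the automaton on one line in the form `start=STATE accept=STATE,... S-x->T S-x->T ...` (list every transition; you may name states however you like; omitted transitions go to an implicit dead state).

start=q0 accept=q4 q0-a->q5 q0-b->q1 q0-c->q5 q1-a->q5 q1-b->q2 q1-c->q5 q2-a->q3 q2-b->q5 q2-c->q5 q3-a->q4 q3-b->q5 q3-c->q5 q4-a->q4 q4-b->q4 q4-c->q4 q5-a->q5 q5-b->q5 q5-c->q5

Check the first 4 symbols one by one: q0 through q3 record how many have matched `bbaa` so far; any wrong symbol goes to the dead state q5. After all 4 match we enter the accepting sink q4.
With 6 states:
        a   b   c  
>  q0   q5  q1  q5 
   q1   q5  q2  q5 
   q2   q3  q5  q5 
   q3   q4  q5  q5 
 * q4   q4  q4  q4 
   q5   q5  q5  q5 
(> = start, * = accepting)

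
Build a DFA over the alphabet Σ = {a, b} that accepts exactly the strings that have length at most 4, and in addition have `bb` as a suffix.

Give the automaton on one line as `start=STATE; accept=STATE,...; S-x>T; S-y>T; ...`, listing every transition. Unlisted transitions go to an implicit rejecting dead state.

Build one automaton per condition and run them in lockstep. The first has 6 states tracking the input length, saturating at 5; the second has 3 states tracking how much of the suffix `bb` has currently been matched. A product state is a pair (one from each), accepting exactly when both do. After merging equivalent states the machine shrinks.
        a   b  
>  s0   s1  s2 
   s1   s3  s4 
   s2   s3  s5 
   s3   s6  s7 
   s4   s6  s8 
 * s5   s6  s8 
   s6   s6  s6 
   s7   s6  s9 
 * s8   s6  s9 
 * s9   s6  s6 
(> = start, * = accepting)

start=s0; accept=s5,s8,s9; s0-a>s1; s0-b>s2; s1-a>s3; s1-b>s4; s2-a>s3; s2-b>s5; s3-a>s6; s3-b>s7; s4-a>s6; s4-b>s8; s5-a>s6; s5-b>s8; s6-a>s6; s6-b>s6; s7-a>s6; s7-b>s9; s8-a>s6; s8-b>s9; s9-a>s6; s9-b>s6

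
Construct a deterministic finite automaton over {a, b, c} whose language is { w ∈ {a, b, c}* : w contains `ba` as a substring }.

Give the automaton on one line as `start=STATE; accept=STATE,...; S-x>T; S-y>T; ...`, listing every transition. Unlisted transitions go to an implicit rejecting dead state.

start=q0; accept=q2; q0-a>q0; q0-b>q1; q0-c>q0; q1-a>q2; q1-b>q1; q1-c>q0; q2-a>q2; q2-b>q2; q2-c>q2

Track how much of `ba` has been matched so far: state q0 is no progress, q2 is the absorbing accept state reached once `ba` has occurred. Intermediate states record partial matches; on a mismatch, fall back to the longest reusable overlap.
With 3 states:
        a   b   c  
>  q0   q0  q1  q0 
   q1   q2  q1  q0 
 * q2   q2  q2  q2 
(> = start, * = accepting)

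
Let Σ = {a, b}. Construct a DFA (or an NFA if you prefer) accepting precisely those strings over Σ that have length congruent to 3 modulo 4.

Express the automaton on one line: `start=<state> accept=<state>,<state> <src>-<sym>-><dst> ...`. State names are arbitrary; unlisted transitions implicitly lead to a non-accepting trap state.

start=q0 accept=q3 q0-a->q1 q0-b->q1 q1-a->q2 q1-b->q2 q2-a->q3 q2-b->q3 q3-a->q0 q3-b->q0

Count input length modulo 4: every symbol advances one step around the cycle q0 → q1 → q2 → q3 → q0. Accept at q3.
With 4 states:
        a   b  
>  q0   q1  q1 
   q1   q2  q2 
   q2   q3  q3 
 * q3   q0  q0 
(> = start, * = accepting)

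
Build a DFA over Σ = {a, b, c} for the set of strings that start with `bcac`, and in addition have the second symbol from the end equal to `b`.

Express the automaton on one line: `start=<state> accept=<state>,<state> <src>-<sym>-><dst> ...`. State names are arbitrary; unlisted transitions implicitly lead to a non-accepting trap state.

start=s0 accept=s7,s8 s0-a->s1 s0-b->s2 s0-c->s1 s1-a->s1 s1-b->s1 s1-c->s1 s2-a->s1 s2-b->s1 s2-c->s3 s3-a->s4 s3-b->s1 s3-c->s1 s4-a->s1 s4-b->s1 s4-c->s5 s5-a->s5 s5-b->s6 s5-c->s5 s6-a->s7 s6-b->s8 s6-c->s7 s7-a->s5 s7-b->s6 s7-c->s5 s8-a->s7 s8-b->s8 s8-c->s7

Run two small machines in parallel and take their product. One (6 states) tracks whether the input so far still matches the prefix `bcac`; the other (13 states) tracks the last 2 symbols read. Each combined state is a pair, one component from each; accept when both components accept. Equivalent product states are then merged.
        a   b   c  
>  s0   s1  s2  s1 
   s1   s1  s1  s1 
   s2   s1  s1  s3 
   s3   s4  s1  s1 
   s4   s1  s1  s5 
   s5   s5  s6  s5 
   s6   s7  s8  s7 
 * s7   s5  s6  s5 
 * s8   s7  s8  s7 
(> = start, * = accepting)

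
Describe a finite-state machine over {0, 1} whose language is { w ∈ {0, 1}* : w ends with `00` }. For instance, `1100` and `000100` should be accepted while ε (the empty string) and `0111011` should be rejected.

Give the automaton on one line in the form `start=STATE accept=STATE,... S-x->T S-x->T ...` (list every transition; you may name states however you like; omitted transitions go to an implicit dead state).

Let each state record the length of the longest suffix of the input read so far that is also a prefix of `00`. q1 means the last symbol is `0`; q2 means the last 2 symbols are `00`. Accept only at q2, where the string currently ends in `00`.
3 states suffice.
        0   1  
>  q0   q1  q0 
   q1   q2  q0 
 * q2   q2  q0 
(> = start, * = accepting)

start=q0 accept=q2 q0-0->q1 q0-1->q0 q1-0->q2 q1-1->q0 q2-0->q2 q2-1->q0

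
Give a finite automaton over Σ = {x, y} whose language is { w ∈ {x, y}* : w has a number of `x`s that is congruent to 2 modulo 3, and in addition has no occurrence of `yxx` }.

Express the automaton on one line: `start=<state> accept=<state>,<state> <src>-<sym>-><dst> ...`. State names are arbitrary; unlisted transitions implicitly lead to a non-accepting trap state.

Run two small machines in parallel and take their product. One (3 states) tracks the count of `x`s modulo 3; the other (4 states) tracks partial matches of the forbidden pattern `yxx`. Each combined state is a pair, one component from each; accept when both components accept. Equivalent product states are then merged.
10 states suffice.
        x   y  
>  s0   s1  s2 
   s1   s3  s4 
   s2   s5  s2 
 * s3   s0  s6 
   s4   s7  s4 
   s5   s8  s4 
 * s6   s9  s6 
 * s7   s8  s6 
   s8   s8  s8 
   s9   s8  s2 
(> = start, * = accepting)

start=s0 accept=s3,s6,s7 s0-x->s1 s0-y->s2 s1-x->s3 s1-y->s4 s2-x->s5 s2-y->s2 s3-x->s0 s3-y->s6 s4-x->s7 s4-y->s4 s5-x->s8 s5-y->s4 s6-x->s9 s6-y->s6 s7-x->s8 s7-y->s6 s8-x->s8 s8-y->s8 s9-x->s8 s9-y->s2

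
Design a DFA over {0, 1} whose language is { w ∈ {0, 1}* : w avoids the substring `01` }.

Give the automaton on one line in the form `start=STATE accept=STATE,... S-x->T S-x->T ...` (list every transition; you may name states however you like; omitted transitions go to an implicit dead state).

start=q0 accept=q0,q1 q0-0->q1 q0-1->q0 q1-0->q1 q1-1->q2 q2-0->q2 q2-1->q2

This is the complement of 'contains `01`'. Use the same substring-matching states — q0 through q2 holding how much of `01` has just been matched — but flip the accepting set: everything except the trap q2 accepts.
3 states suffice.
        0   1  
>* q0   q1  q0 
 * q1   q1  q2 
   q2   q2  q2 
(> = start, * = accepting)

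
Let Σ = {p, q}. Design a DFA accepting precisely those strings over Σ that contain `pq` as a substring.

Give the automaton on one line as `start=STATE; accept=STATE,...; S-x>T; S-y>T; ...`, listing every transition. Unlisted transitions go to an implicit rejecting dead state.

start=s0; accept=s2; s0-p>s1; s0-q>s0; s1-p>s1; s1-q>s2; s2-p>s2; s2-q>s2

States s0..s1 record the length of the longest prefix of `pq` that matches the current input suffix. Reaching s2 means `pq` has been seen, and we stay there forever. Accept from s2.
With 3 states:
        p   q  
>  s0   s1  s0 
   s1   s1  s2 
 * s2   s2  s2 
(> = start, * = accepting)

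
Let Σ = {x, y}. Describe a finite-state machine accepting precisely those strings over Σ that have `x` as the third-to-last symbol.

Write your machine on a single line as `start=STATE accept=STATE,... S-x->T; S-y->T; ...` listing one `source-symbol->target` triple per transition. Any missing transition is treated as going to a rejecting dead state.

Because acceptance depends on a position counted from the end, the machine has to buffer the most recent 3 symbols. Make each state the string of the last up-to-3 symbols read; on input `x` shift the window left and append `x`. Accept when the buffered window has length 3 and begins with `x`.
With 15 states:
       x  y 
>  A   B  C 
   B   D  E 
   C   F  G 
   D   H  I 
   E   J  K 
   F   L  M 
   G   N  O 
 * H   H  I 
 * I   J  K 
 * J   L  M 
 * K   N  O 
   L   H  I 
   M   J  K 
   N   L  M 
   O   N  O 
(> = start, * = accepting)

start=A; accept=H,I,J,K; A-x->B; A-y->C; B-x->D; B-y->E; C-x->F; C-y->G; D-x->H; D-y->I; E-x->J; E-y->K; F-x->L; F-y->M; G-x->N; G-y->O; H-x->H; H-y->I; I-x->J; I-y->K; J-x->L; J-y->M; K-x->N; K-y->O; L-x->H; L-y->I; M-x->J; M-y->K; N-x->L; N-y->M; O-x->N; O-y->O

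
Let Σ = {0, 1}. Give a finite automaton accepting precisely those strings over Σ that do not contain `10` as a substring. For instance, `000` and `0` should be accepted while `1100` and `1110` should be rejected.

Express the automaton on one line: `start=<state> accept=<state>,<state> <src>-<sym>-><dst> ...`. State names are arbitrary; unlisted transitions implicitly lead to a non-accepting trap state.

start=S0 accept=S0,S1 S0-0->S0 S0-1->S1 S1-0->S2 S1-1->S1 S2-0->S2 S2-1->S2

Track partial matches of the forbidden pattern `10`. State S2 is a dead state reached once `10` has occurred; every other state accepts. S0 means no part of `10` is currently matched.
With 3 states:
        0   1  
>* S0   S0  S1 
 * S1   S2  S1 
   S2   S2  S2 
(> = start, * = accepting)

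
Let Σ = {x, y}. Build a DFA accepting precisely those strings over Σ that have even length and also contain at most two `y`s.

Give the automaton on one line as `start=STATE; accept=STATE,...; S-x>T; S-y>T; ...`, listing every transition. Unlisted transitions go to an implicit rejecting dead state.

Build one automaton per condition and run them in lockstep. One (2 states) tracks the input length modulo 2; the other (4 states) tracks the count of `y`s, saturating at 3. Each combined state is a pair, one component from each; accept when both components accept.
An 8-state machine:
        x   y  
>* q0   q1  q2 
   q1   q0  q3 
   q2   q3  q4 
 * q3   q2  q5 
 * q4   q5  q6 
   q5   q4  q7 
   q6   q7  q7 
   q7   q6  q6 
(> = start, * = accepting)

start=q0; accept=q0,q3,q4; q0-x>q1; q0-y>q2; q1-x>q0; q1-y>q3; q2-x>q3; q2-y>q4; q3-x>q2; q3-y>q5; q4-x>q5; q4-y>q6; q5-x>q4; q5-y>q7; q6-x>q7; q6-y>q7; q7-x>q6; q7-y>q6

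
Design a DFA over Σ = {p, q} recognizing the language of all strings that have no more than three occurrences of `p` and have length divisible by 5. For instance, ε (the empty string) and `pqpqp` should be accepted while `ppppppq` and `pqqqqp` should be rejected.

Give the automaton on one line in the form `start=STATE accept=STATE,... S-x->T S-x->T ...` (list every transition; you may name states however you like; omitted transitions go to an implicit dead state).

Handle the two conditions separately and then intersect. One (5 states) tracks the count of `p`s, saturating at 4; the other (5 states) tracks the input length modulo 5. Each combined state is a pair, one component from each; accept when both components accept. After merging equivalent states the machine shrinks.
A 21-state machine:
       p  q 
>* A   B  C 
   B   D  E 
   C   E  F 
   D   G  H 
   E   H  I 
   F   I  J 
   G   K  L 
   H   L  M 
   I   M  N 
   J   N  O 
   K   K  K 
   L   K  P 
   M   P  Q 
   N   Q  R 
   O   R  A 
 * P   K  S 
 * Q   S  T 
 * R   T  B 
   S   K  U 
   T   U  D 
   U   K  G 
(> = start, * = accepting)

start=A accept=A,P,Q,R A-p->B A-q->C B-p->D B-q->E C-p->E C-q->F D-p->G D-q->H E-p->H E-q->I F-p->I F-q->J G-p->K G-q->L H-p->L H-q->M I-p->M I-q->N J-p->N J-q->O K-p->K K-q->K L-p->K L-q->P M-p->P M-q->Q N-p->Q N-q->R O-p->R O-q->A P-p->K P-q->S Q-p->S Q-q->T R-p->T R-q->B S-p->K S-q->U T-p->U T-q->D U-p->K U-q->G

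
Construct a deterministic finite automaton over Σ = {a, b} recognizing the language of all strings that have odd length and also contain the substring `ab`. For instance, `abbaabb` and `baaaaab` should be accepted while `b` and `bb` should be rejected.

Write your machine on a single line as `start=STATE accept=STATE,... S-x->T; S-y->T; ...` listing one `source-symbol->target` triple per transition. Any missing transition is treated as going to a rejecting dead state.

start=q0; accept=q5; q0-a->q1; q0-b->q2; q1-a->q3; q1-b->q4; q2-a->q3; q2-b->q0; q3-a->q1; q3-b->q5; q4-a->q5; q4-b->q5; q5-a->q4; q5-b->q4

Handle the two conditions separately and then intersect. The first has 2 states tracking the input length modulo 2; the second has 3 states tracking whether and how much of `ab` has been seen. A product state is a pair (one from each), accepting exactly when both do.
6 states suffice.
        a   b  
>  q0   q1  q2 
   q1   q3  q4 
   q2   q3  q0 
   q3   q1  q5 
   q4   q5  q5 
 * q5   q4  q4 
(> = start, * = accepting)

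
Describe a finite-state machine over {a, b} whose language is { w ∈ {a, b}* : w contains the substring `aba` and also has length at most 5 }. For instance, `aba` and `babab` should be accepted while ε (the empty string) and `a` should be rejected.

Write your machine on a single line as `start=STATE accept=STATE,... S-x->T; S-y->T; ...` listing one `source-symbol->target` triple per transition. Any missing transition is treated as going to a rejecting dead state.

Build one automaton per condition and run them in lockstep. The first has 4 states tracking whether and how much of `aba` has been seen; the second has 7 states tracking the input length, saturating at 6. A product state is a pair (one from each), accepting exactly when both do.
          a    b  
>  q0     q1   q2 
   q1     q3   q4 
   q2     q3   q5 
   q3     q6   q7 
   q4     q8   q9 
   q5     q6   q9 
   q6    q10  q11 
   q7    q12  q13 
 * q8    q12  q12 
   q9    q10  q13 
   q10   q14  q15 
   q11   q16  q17 
 * q12   q16  q16 
   q13   q14  q17 
   q14   q18  q19 
   q15   q20  q21 
 * q16   q20  q20 
   q17   q18  q21 
   q18   q18  q19 
   q19   q20  q21 
   q20   q20  q20 
   q21   q18  q21 
(> = start, * = accepting)

start=q0; accept=q8,q12,q16; q0-a->q1; q0-b->q2; q1-a->q3; q1-b->q4; q2-a->q3; q2-b->q5; q3-a->q6; q3-b->q7; q4-a->q8; q4-b->q9; q5-a->q6; q5-b->q9; q6-a->q10; q6-b->q11; q7-a->q12; q7-b->q13; q8-a->q12; q8-b->q12; q9-a->q10; q9-b->q13; q10-a->q14; q10-b->q15; q11-a->q16; q11-b->q17; q12-a->q16; q12-b->q16; q13-a->q14; q13-b->q17; q14-a->q18; q14-b->q19; q15-a->q20; q15-b->q21; q16-a->q20; q16-b->q20; q17-a->q18; q17-b->q21; q18-a->q18; q18-b->q19; q19-a->q20; q19-b->q21; q20-a->q20; q20-b->q20; q21-a->q18; q21-b->q21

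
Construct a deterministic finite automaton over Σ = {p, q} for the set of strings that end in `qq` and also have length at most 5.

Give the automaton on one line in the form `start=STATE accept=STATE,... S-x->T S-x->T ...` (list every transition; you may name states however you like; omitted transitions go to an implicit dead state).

Handle the two conditions separately and then intersect. The first has 3 states tracking how much of the suffix `qq` has currently been matched; the second has 7 states tracking the input length, saturating at 6. A product state is a pair (one from each), accepting exactly when both do.
An 18-state machine:
          p    q  
>  S0     S1   S2 
   S1     S3   S4 
   S2     S3   S5 
   S3     S6   S7 
   S4     S6   S8 
 * S5     S6   S8 
   S6     S9  S10 
   S7     S9  S11 
 * S8     S9  S11 
   S9    S12  S13 
   S10   S12  S14 
 * S11   S12  S14 
   S12   S15  S16 
   S13   S15  S17 
 * S14   S15  S17 
   S15   S15  S16 
   S16   S15  S17 
   S17   S15  S17 
(> = start, * = accepting)

start=S0 accept=S5,S8,S11,S14 S0-p->S1 S0-q->S2 S1-p->S3 S1-q->S4 S2-p->S3 S2-q->S5 S3-p->S6 S3-q->S7 S4-p->S6 S4-q->S8 S5-p->S6 S5-q->S8 S6-p->S9 S6-q->S10 S7-p->S9 S7-q->S11 S8-p->S9 S8-q->S11 S9-p->S12 S9-q->S13 S10-p->S12 S10-q->S14 S11-p->S12 S11-q->S14 S12-p->S15 S12-q->S16 S13-p->S15 S13-q->S17 S14-p->S15 S14-q->S17 S15-p->S15 S15-q->S16 S16-p->S15 S16-q->S17 S17-p->S15 S17-q->S17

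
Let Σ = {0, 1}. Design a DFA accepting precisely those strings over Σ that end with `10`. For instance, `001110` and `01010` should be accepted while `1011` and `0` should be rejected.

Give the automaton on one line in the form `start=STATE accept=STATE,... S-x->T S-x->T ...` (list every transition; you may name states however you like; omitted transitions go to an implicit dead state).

Let each state record the length of the longest suffix of the input read so far that is also a prefix of `10`. S1 means the last symbol is `1`; S2 means the last 2 symbols are `10`. Accept only at S2, where the string currently ends in `10`.
A 3-state machine:
        0   1  
>  S0   S0  S1 
   S1   S2  S1 
 * S2   S0  S1 
(> = start, * = accepting)

start=S0 accept=S2 S0-0->S0 S0-1->S1 S1-0->S2 S1-1->S1 S2-0->S0 S2-1->S1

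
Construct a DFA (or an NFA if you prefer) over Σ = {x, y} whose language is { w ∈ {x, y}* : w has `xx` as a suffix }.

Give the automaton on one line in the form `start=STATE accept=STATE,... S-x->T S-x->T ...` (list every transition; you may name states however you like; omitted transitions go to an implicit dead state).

Let each state record the length of the longest suffix of the input read so far that is also a prefix of `xx`. B means the last symbol is `x`; C means the last 2 symbols are `xx`. Accept only at C, where the string currently ends in `xx`.
With 3 states:
       x  y 
>  A   B  A 
   B   C  A 
 * C   C  A 
(> = start, * = accepting)

start=A accept=C A-x->B A-y->A B-x->C B-y->A C-x->C C-y->A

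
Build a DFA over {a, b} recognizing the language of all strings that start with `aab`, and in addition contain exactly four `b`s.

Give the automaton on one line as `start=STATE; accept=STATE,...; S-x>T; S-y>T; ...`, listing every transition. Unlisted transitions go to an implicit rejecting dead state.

Build one automaton per condition and run them in lockstep. The first has 5 states tracking whether the input so far still matches the prefix `aab`; the second has 6 states tracking the count of `b`s, saturating at 5. A product state is a pair (one from each), accepting exactly when both do.
14 states suffice.
          a    b  
>  q0     q1   q2 
   q1     q3   q2 
   q2     q2   q4 
   q3     q5   q6 
   q4     q4   q7 
   q5     q5   q2 
   q6     q6   q8 
   q7     q7   q9 
   q8     q8  q10 
   q9     q9  q11 
   q10   q10  q12 
   q11   q11  q11 
 * q12   q12  q13 
   q13   q13  q13 
(> = start, * = accepting)

start=q0; accept=q12; q0-a>q1; q0-b>q2; q1-a>q3; q1-b>q2; q2-a>q2; q2-b>q4; q3-a>q5; q3-b>q6; q4-a>q4; q4-b>q7; q5-a>q5; q5-b>q2; q6-a>q6; q6-b>q8; q7-a>q7; q7-b>q9; q8-a>q8; q8-b>q10; q9-a>q9; q9-b>q11; q10-a>q10; q10-b>q12; q11-a>q11; q11-b>q11; q12-a>q12; q12-b>q13; q13-a>q13; q13-b>q13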